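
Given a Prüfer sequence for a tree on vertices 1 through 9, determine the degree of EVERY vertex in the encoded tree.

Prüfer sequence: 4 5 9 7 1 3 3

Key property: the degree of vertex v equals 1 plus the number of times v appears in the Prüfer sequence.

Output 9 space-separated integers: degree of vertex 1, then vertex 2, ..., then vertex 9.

Answer: 2 1 3 2 2 1 2 1 2

Derivation:
p_1 = 4: count[4] becomes 1
p_2 = 5: count[5] becomes 1
p_3 = 9: count[9] becomes 1
p_4 = 7: count[7] becomes 1
p_5 = 1: count[1] becomes 1
p_6 = 3: count[3] becomes 1
p_7 = 3: count[3] becomes 2
Degrees (1 + count): deg[1]=1+1=2, deg[2]=1+0=1, deg[3]=1+2=3, deg[4]=1+1=2, deg[5]=1+1=2, deg[6]=1+0=1, deg[7]=1+1=2, deg[8]=1+0=1, deg[9]=1+1=2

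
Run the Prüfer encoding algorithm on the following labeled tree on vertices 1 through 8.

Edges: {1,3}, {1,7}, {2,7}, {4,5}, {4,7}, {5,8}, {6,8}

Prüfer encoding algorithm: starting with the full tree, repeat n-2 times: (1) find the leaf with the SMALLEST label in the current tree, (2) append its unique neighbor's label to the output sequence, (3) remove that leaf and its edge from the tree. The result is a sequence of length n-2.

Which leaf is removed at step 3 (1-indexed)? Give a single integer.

Step 1: current leaves = {2,3,6}. Remove leaf 2 (neighbor: 7).
Step 2: current leaves = {3,6}. Remove leaf 3 (neighbor: 1).
Step 3: current leaves = {1,6}. Remove leaf 1 (neighbor: 7).

Answer: 1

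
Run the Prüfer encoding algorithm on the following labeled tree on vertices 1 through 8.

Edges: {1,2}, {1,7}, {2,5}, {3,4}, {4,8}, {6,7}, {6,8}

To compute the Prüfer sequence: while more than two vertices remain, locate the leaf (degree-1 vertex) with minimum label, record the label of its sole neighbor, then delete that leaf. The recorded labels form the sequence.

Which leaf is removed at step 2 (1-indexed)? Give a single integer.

Step 1: current leaves = {3,5}. Remove leaf 3 (neighbor: 4).
Step 2: current leaves = {4,5}. Remove leaf 4 (neighbor: 8).

Answer: 4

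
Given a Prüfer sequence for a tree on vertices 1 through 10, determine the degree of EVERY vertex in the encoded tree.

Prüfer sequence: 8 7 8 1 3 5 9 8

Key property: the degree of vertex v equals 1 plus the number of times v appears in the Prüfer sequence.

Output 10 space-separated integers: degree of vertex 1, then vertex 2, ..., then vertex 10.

Answer: 2 1 2 1 2 1 2 4 2 1

Derivation:
p_1 = 8: count[8] becomes 1
p_2 = 7: count[7] becomes 1
p_3 = 8: count[8] becomes 2
p_4 = 1: count[1] becomes 1
p_5 = 3: count[3] becomes 1
p_6 = 5: count[5] becomes 1
p_7 = 9: count[9] becomes 1
p_8 = 8: count[8] becomes 3
Degrees (1 + count): deg[1]=1+1=2, deg[2]=1+0=1, deg[3]=1+1=2, deg[4]=1+0=1, deg[5]=1+1=2, deg[6]=1+0=1, deg[7]=1+1=2, deg[8]=1+3=4, deg[9]=1+1=2, deg[10]=1+0=1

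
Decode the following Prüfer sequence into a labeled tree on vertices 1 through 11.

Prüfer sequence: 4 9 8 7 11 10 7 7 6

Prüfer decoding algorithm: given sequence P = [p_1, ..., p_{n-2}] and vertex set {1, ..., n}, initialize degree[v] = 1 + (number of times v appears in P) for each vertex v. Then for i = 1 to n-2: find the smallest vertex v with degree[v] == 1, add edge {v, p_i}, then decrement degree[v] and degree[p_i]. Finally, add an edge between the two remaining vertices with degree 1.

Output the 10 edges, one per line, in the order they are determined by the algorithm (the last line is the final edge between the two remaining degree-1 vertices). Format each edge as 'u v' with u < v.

Answer: 1 4
2 9
3 8
4 7
5 11
8 10
7 9
7 10
6 7
6 11

Derivation:
Initial degrees: {1:1, 2:1, 3:1, 4:2, 5:1, 6:2, 7:4, 8:2, 9:2, 10:2, 11:2}
Step 1: smallest deg-1 vertex = 1, p_1 = 4. Add edge {1,4}. Now deg[1]=0, deg[4]=1.
Step 2: smallest deg-1 vertex = 2, p_2 = 9. Add edge {2,9}. Now deg[2]=0, deg[9]=1.
Step 3: smallest deg-1 vertex = 3, p_3 = 8. Add edge {3,8}. Now deg[3]=0, deg[8]=1.
Step 4: smallest deg-1 vertex = 4, p_4 = 7. Add edge {4,7}. Now deg[4]=0, deg[7]=3.
Step 5: smallest deg-1 vertex = 5, p_5 = 11. Add edge {5,11}. Now deg[5]=0, deg[11]=1.
Step 6: smallest deg-1 vertex = 8, p_6 = 10. Add edge {8,10}. Now deg[8]=0, deg[10]=1.
Step 7: smallest deg-1 vertex = 9, p_7 = 7. Add edge {7,9}. Now deg[9]=0, deg[7]=2.
Step 8: smallest deg-1 vertex = 10, p_8 = 7. Add edge {7,10}. Now deg[10]=0, deg[7]=1.
Step 9: smallest deg-1 vertex = 7, p_9 = 6. Add edge {6,7}. Now deg[7]=0, deg[6]=1.
Final: two remaining deg-1 vertices are 6, 11. Add edge {6,11}.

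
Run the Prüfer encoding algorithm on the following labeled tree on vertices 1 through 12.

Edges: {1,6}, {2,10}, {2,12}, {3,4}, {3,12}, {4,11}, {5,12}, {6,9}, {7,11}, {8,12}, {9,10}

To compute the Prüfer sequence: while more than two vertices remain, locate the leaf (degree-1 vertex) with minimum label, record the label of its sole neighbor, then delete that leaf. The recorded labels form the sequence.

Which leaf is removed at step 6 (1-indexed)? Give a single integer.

Answer: 9

Derivation:
Step 1: current leaves = {1,5,7,8}. Remove leaf 1 (neighbor: 6).
Step 2: current leaves = {5,6,7,8}. Remove leaf 5 (neighbor: 12).
Step 3: current leaves = {6,7,8}. Remove leaf 6 (neighbor: 9).
Step 4: current leaves = {7,8,9}. Remove leaf 7 (neighbor: 11).
Step 5: current leaves = {8,9,11}. Remove leaf 8 (neighbor: 12).
Step 6: current leaves = {9,11}. Remove leaf 9 (neighbor: 10).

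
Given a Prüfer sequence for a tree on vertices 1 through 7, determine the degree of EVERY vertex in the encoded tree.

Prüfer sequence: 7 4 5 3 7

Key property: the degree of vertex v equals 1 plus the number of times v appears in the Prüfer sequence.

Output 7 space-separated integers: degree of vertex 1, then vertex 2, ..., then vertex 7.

p_1 = 7: count[7] becomes 1
p_2 = 4: count[4] becomes 1
p_3 = 5: count[5] becomes 1
p_4 = 3: count[3] becomes 1
p_5 = 7: count[7] becomes 2
Degrees (1 + count): deg[1]=1+0=1, deg[2]=1+0=1, deg[3]=1+1=2, deg[4]=1+1=2, deg[5]=1+1=2, deg[6]=1+0=1, deg[7]=1+2=3

Answer: 1 1 2 2 2 1 3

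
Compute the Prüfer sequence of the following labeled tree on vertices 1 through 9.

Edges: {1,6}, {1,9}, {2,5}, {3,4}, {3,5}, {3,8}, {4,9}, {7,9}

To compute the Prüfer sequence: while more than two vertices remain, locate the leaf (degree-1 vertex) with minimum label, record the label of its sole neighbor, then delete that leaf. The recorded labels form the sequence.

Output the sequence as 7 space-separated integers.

Answer: 5 3 1 9 9 3 4

Derivation:
Step 1: leaves = {2,6,7,8}. Remove smallest leaf 2, emit neighbor 5.
Step 2: leaves = {5,6,7,8}. Remove smallest leaf 5, emit neighbor 3.
Step 3: leaves = {6,7,8}. Remove smallest leaf 6, emit neighbor 1.
Step 4: leaves = {1,7,8}. Remove smallest leaf 1, emit neighbor 9.
Step 5: leaves = {7,8}. Remove smallest leaf 7, emit neighbor 9.
Step 6: leaves = {8,9}. Remove smallest leaf 8, emit neighbor 3.
Step 7: leaves = {3,9}. Remove smallest leaf 3, emit neighbor 4.
Done: 2 vertices remain (4, 9). Sequence = [5 3 1 9 9 3 4]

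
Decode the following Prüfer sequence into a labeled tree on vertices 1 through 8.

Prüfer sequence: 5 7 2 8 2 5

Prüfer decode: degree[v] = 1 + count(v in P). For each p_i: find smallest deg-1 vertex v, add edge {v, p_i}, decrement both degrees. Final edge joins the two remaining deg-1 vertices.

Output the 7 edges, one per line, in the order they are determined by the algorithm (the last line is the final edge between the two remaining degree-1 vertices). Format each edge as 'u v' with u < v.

Initial degrees: {1:1, 2:3, 3:1, 4:1, 5:3, 6:1, 7:2, 8:2}
Step 1: smallest deg-1 vertex = 1, p_1 = 5. Add edge {1,5}. Now deg[1]=0, deg[5]=2.
Step 2: smallest deg-1 vertex = 3, p_2 = 7. Add edge {3,7}. Now deg[3]=0, deg[7]=1.
Step 3: smallest deg-1 vertex = 4, p_3 = 2. Add edge {2,4}. Now deg[4]=0, deg[2]=2.
Step 4: smallest deg-1 vertex = 6, p_4 = 8. Add edge {6,8}. Now deg[6]=0, deg[8]=1.
Step 5: smallest deg-1 vertex = 7, p_5 = 2. Add edge {2,7}. Now deg[7]=0, deg[2]=1.
Step 6: smallest deg-1 vertex = 2, p_6 = 5. Add edge {2,5}. Now deg[2]=0, deg[5]=1.
Final: two remaining deg-1 vertices are 5, 8. Add edge {5,8}.

Answer: 1 5
3 7
2 4
6 8
2 7
2 5
5 8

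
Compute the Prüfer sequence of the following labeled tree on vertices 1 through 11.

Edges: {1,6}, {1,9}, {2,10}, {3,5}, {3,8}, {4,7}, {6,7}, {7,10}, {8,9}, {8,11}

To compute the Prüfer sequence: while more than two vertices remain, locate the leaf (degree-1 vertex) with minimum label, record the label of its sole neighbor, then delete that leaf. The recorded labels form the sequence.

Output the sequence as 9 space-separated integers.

Answer: 10 7 3 8 7 6 1 9 8

Derivation:
Step 1: leaves = {2,4,5,11}. Remove smallest leaf 2, emit neighbor 10.
Step 2: leaves = {4,5,10,11}. Remove smallest leaf 4, emit neighbor 7.
Step 3: leaves = {5,10,11}. Remove smallest leaf 5, emit neighbor 3.
Step 4: leaves = {3,10,11}. Remove smallest leaf 3, emit neighbor 8.
Step 5: leaves = {10,11}. Remove smallest leaf 10, emit neighbor 7.
Step 6: leaves = {7,11}. Remove smallest leaf 7, emit neighbor 6.
Step 7: leaves = {6,11}. Remove smallest leaf 6, emit neighbor 1.
Step 8: leaves = {1,11}. Remove smallest leaf 1, emit neighbor 9.
Step 9: leaves = {9,11}. Remove smallest leaf 9, emit neighbor 8.
Done: 2 vertices remain (8, 11). Sequence = [10 7 3 8 7 6 1 9 8]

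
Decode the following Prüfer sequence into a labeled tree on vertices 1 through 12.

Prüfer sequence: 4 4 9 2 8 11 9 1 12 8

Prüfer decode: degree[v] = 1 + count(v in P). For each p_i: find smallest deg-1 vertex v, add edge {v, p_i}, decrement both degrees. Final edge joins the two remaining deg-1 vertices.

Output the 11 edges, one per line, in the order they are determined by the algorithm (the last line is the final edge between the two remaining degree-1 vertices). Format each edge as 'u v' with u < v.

Answer: 3 4
4 5
4 9
2 6
2 8
7 11
9 10
1 9
1 12
8 11
8 12

Derivation:
Initial degrees: {1:2, 2:2, 3:1, 4:3, 5:1, 6:1, 7:1, 8:3, 9:3, 10:1, 11:2, 12:2}
Step 1: smallest deg-1 vertex = 3, p_1 = 4. Add edge {3,4}. Now deg[3]=0, deg[4]=2.
Step 2: smallest deg-1 vertex = 5, p_2 = 4. Add edge {4,5}. Now deg[5]=0, deg[4]=1.
Step 3: smallest deg-1 vertex = 4, p_3 = 9. Add edge {4,9}. Now deg[4]=0, deg[9]=2.
Step 4: smallest deg-1 vertex = 6, p_4 = 2. Add edge {2,6}. Now deg[6]=0, deg[2]=1.
Step 5: smallest deg-1 vertex = 2, p_5 = 8. Add edge {2,8}. Now deg[2]=0, deg[8]=2.
Step 6: smallest deg-1 vertex = 7, p_6 = 11. Add edge {7,11}. Now deg[7]=0, deg[11]=1.
Step 7: smallest deg-1 vertex = 10, p_7 = 9. Add edge {9,10}. Now deg[10]=0, deg[9]=1.
Step 8: smallest deg-1 vertex = 9, p_8 = 1. Add edge {1,9}. Now deg[9]=0, deg[1]=1.
Step 9: smallest deg-1 vertex = 1, p_9 = 12. Add edge {1,12}. Now deg[1]=0, deg[12]=1.
Step 10: smallest deg-1 vertex = 11, p_10 = 8. Add edge {8,11}. Now deg[11]=0, deg[8]=1.
Final: two remaining deg-1 vertices are 8, 12. Add edge {8,12}.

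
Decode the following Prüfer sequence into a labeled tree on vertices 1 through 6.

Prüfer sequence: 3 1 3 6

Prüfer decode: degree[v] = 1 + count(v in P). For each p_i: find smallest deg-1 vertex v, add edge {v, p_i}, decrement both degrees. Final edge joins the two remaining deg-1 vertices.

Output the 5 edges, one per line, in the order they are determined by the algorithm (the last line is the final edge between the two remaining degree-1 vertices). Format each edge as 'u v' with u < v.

Initial degrees: {1:2, 2:1, 3:3, 4:1, 5:1, 6:2}
Step 1: smallest deg-1 vertex = 2, p_1 = 3. Add edge {2,3}. Now deg[2]=0, deg[3]=2.
Step 2: smallest deg-1 vertex = 4, p_2 = 1. Add edge {1,4}. Now deg[4]=0, deg[1]=1.
Step 3: smallest deg-1 vertex = 1, p_3 = 3. Add edge {1,3}. Now deg[1]=0, deg[3]=1.
Step 4: smallest deg-1 vertex = 3, p_4 = 6. Add edge {3,6}. Now deg[3]=0, deg[6]=1.
Final: two remaining deg-1 vertices are 5, 6. Add edge {5,6}.

Answer: 2 3
1 4
1 3
3 6
5 6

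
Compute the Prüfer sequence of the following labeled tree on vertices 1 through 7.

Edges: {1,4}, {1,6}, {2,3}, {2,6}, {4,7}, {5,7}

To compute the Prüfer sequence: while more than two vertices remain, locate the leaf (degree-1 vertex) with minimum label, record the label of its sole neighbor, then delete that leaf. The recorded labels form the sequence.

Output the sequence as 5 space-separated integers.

Answer: 2 6 7 1 4

Derivation:
Step 1: leaves = {3,5}. Remove smallest leaf 3, emit neighbor 2.
Step 2: leaves = {2,5}. Remove smallest leaf 2, emit neighbor 6.
Step 3: leaves = {5,6}. Remove smallest leaf 5, emit neighbor 7.
Step 4: leaves = {6,7}. Remove smallest leaf 6, emit neighbor 1.
Step 5: leaves = {1,7}. Remove smallest leaf 1, emit neighbor 4.
Done: 2 vertices remain (4, 7). Sequence = [2 6 7 1 4]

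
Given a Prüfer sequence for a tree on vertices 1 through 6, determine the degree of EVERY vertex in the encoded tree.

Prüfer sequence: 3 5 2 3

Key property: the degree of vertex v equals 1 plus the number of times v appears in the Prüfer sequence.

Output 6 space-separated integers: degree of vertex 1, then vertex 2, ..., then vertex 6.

p_1 = 3: count[3] becomes 1
p_2 = 5: count[5] becomes 1
p_3 = 2: count[2] becomes 1
p_4 = 3: count[3] becomes 2
Degrees (1 + count): deg[1]=1+0=1, deg[2]=1+1=2, deg[3]=1+2=3, deg[4]=1+0=1, deg[5]=1+1=2, deg[6]=1+0=1

Answer: 1 2 3 1 2 1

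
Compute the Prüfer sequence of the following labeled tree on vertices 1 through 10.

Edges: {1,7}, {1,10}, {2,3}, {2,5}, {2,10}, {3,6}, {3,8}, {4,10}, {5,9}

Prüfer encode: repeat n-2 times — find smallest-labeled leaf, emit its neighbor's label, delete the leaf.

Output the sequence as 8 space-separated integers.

Answer: 10 3 1 10 3 2 5 2

Derivation:
Step 1: leaves = {4,6,7,8,9}. Remove smallest leaf 4, emit neighbor 10.
Step 2: leaves = {6,7,8,9}. Remove smallest leaf 6, emit neighbor 3.
Step 3: leaves = {7,8,9}. Remove smallest leaf 7, emit neighbor 1.
Step 4: leaves = {1,8,9}. Remove smallest leaf 1, emit neighbor 10.
Step 5: leaves = {8,9,10}. Remove smallest leaf 8, emit neighbor 3.
Step 6: leaves = {3,9,10}. Remove smallest leaf 3, emit neighbor 2.
Step 7: leaves = {9,10}. Remove smallest leaf 9, emit neighbor 5.
Step 8: leaves = {5,10}. Remove smallest leaf 5, emit neighbor 2.
Done: 2 vertices remain (2, 10). Sequence = [10 3 1 10 3 2 5 2]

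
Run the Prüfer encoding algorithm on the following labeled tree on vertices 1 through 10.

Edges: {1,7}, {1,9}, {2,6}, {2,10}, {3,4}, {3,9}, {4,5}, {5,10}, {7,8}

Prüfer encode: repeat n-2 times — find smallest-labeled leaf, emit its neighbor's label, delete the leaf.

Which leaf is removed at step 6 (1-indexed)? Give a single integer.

Step 1: current leaves = {6,8}. Remove leaf 6 (neighbor: 2).
Step 2: current leaves = {2,8}. Remove leaf 2 (neighbor: 10).
Step 3: current leaves = {8,10}. Remove leaf 8 (neighbor: 7).
Step 4: current leaves = {7,10}. Remove leaf 7 (neighbor: 1).
Step 5: current leaves = {1,10}. Remove leaf 1 (neighbor: 9).
Step 6: current leaves = {9,10}. Remove leaf 9 (neighbor: 3).

Answer: 9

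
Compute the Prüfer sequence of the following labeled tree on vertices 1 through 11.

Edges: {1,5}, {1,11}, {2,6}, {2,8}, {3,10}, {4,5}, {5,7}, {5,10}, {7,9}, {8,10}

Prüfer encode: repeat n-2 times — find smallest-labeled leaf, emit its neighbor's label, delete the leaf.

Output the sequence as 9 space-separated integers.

Answer: 10 5 2 8 10 7 5 5 1

Derivation:
Step 1: leaves = {3,4,6,9,11}. Remove smallest leaf 3, emit neighbor 10.
Step 2: leaves = {4,6,9,11}. Remove smallest leaf 4, emit neighbor 5.
Step 3: leaves = {6,9,11}. Remove smallest leaf 6, emit neighbor 2.
Step 4: leaves = {2,9,11}. Remove smallest leaf 2, emit neighbor 8.
Step 5: leaves = {8,9,11}. Remove smallest leaf 8, emit neighbor 10.
Step 6: leaves = {9,10,11}. Remove smallest leaf 9, emit neighbor 7.
Step 7: leaves = {7,10,11}. Remove smallest leaf 7, emit neighbor 5.
Step 8: leaves = {10,11}. Remove smallest leaf 10, emit neighbor 5.
Step 9: leaves = {5,11}. Remove smallest leaf 5, emit neighbor 1.
Done: 2 vertices remain (1, 11). Sequence = [10 5 2 8 10 7 5 5 1]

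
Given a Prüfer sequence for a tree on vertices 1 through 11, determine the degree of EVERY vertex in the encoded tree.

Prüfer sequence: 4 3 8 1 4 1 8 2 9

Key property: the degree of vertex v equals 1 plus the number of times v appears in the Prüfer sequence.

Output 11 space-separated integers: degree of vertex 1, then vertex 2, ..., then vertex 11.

p_1 = 4: count[4] becomes 1
p_2 = 3: count[3] becomes 1
p_3 = 8: count[8] becomes 1
p_4 = 1: count[1] becomes 1
p_5 = 4: count[4] becomes 2
p_6 = 1: count[1] becomes 2
p_7 = 8: count[8] becomes 2
p_8 = 2: count[2] becomes 1
p_9 = 9: count[9] becomes 1
Degrees (1 + count): deg[1]=1+2=3, deg[2]=1+1=2, deg[3]=1+1=2, deg[4]=1+2=3, deg[5]=1+0=1, deg[6]=1+0=1, deg[7]=1+0=1, deg[8]=1+2=3, deg[9]=1+1=2, deg[10]=1+0=1, deg[11]=1+0=1

Answer: 3 2 2 3 1 1 1 3 2 1 1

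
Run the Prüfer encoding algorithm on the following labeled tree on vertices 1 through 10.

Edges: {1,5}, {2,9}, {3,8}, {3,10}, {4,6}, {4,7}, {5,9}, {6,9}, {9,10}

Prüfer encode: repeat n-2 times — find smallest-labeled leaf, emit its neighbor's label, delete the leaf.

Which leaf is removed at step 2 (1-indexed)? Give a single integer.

Answer: 2

Derivation:
Step 1: current leaves = {1,2,7,8}. Remove leaf 1 (neighbor: 5).
Step 2: current leaves = {2,5,7,8}. Remove leaf 2 (neighbor: 9).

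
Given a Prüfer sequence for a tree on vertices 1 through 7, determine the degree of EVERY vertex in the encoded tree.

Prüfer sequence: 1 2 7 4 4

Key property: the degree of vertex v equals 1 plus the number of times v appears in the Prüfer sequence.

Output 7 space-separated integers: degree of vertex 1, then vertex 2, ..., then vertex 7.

p_1 = 1: count[1] becomes 1
p_2 = 2: count[2] becomes 1
p_3 = 7: count[7] becomes 1
p_4 = 4: count[4] becomes 1
p_5 = 4: count[4] becomes 2
Degrees (1 + count): deg[1]=1+1=2, deg[2]=1+1=2, deg[3]=1+0=1, deg[4]=1+2=3, deg[5]=1+0=1, deg[6]=1+0=1, deg[7]=1+1=2

Answer: 2 2 1 3 1 1 2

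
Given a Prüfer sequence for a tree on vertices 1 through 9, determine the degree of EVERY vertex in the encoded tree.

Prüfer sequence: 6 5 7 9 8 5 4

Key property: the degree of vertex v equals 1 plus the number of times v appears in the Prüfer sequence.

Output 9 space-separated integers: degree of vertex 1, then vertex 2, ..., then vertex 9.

Answer: 1 1 1 2 3 2 2 2 2

Derivation:
p_1 = 6: count[6] becomes 1
p_2 = 5: count[5] becomes 1
p_3 = 7: count[7] becomes 1
p_4 = 9: count[9] becomes 1
p_5 = 8: count[8] becomes 1
p_6 = 5: count[5] becomes 2
p_7 = 4: count[4] becomes 1
Degrees (1 + count): deg[1]=1+0=1, deg[2]=1+0=1, deg[3]=1+0=1, deg[4]=1+1=2, deg[5]=1+2=3, deg[6]=1+1=2, deg[7]=1+1=2, deg[8]=1+1=2, deg[9]=1+1=2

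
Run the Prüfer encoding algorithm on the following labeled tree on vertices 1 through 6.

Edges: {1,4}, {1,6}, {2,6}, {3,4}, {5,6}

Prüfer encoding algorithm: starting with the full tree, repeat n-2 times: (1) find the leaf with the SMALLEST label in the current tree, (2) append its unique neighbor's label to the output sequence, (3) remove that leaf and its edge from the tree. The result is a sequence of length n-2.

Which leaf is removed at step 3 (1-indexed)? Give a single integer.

Answer: 4

Derivation:
Step 1: current leaves = {2,3,5}. Remove leaf 2 (neighbor: 6).
Step 2: current leaves = {3,5}. Remove leaf 3 (neighbor: 4).
Step 3: current leaves = {4,5}. Remove leaf 4 (neighbor: 1).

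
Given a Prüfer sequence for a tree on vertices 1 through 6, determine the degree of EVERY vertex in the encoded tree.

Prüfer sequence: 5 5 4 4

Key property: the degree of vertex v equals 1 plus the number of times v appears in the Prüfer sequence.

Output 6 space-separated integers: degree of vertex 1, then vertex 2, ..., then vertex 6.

p_1 = 5: count[5] becomes 1
p_2 = 5: count[5] becomes 2
p_3 = 4: count[4] becomes 1
p_4 = 4: count[4] becomes 2
Degrees (1 + count): deg[1]=1+0=1, deg[2]=1+0=1, deg[3]=1+0=1, deg[4]=1+2=3, deg[5]=1+2=3, deg[6]=1+0=1

Answer: 1 1 1 3 3 1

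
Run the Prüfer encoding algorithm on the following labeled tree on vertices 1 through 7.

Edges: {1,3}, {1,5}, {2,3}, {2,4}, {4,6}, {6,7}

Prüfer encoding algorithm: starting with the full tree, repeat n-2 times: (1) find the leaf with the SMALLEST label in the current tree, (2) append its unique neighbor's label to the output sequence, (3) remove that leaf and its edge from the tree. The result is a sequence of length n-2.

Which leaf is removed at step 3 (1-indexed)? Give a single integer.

Answer: 3

Derivation:
Step 1: current leaves = {5,7}. Remove leaf 5 (neighbor: 1).
Step 2: current leaves = {1,7}. Remove leaf 1 (neighbor: 3).
Step 3: current leaves = {3,7}. Remove leaf 3 (neighbor: 2).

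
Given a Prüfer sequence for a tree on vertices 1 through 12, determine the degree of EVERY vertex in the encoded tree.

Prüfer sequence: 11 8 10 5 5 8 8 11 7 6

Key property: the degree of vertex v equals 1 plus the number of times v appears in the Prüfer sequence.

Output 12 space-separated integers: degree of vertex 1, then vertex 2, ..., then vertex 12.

Answer: 1 1 1 1 3 2 2 4 1 2 3 1

Derivation:
p_1 = 11: count[11] becomes 1
p_2 = 8: count[8] becomes 1
p_3 = 10: count[10] becomes 1
p_4 = 5: count[5] becomes 1
p_5 = 5: count[5] becomes 2
p_6 = 8: count[8] becomes 2
p_7 = 8: count[8] becomes 3
p_8 = 11: count[11] becomes 2
p_9 = 7: count[7] becomes 1
p_10 = 6: count[6] becomes 1
Degrees (1 + count): deg[1]=1+0=1, deg[2]=1+0=1, deg[3]=1+0=1, deg[4]=1+0=1, deg[5]=1+2=3, deg[6]=1+1=2, deg[7]=1+1=2, deg[8]=1+3=4, deg[9]=1+0=1, deg[10]=1+1=2, deg[11]=1+2=3, deg[12]=1+0=1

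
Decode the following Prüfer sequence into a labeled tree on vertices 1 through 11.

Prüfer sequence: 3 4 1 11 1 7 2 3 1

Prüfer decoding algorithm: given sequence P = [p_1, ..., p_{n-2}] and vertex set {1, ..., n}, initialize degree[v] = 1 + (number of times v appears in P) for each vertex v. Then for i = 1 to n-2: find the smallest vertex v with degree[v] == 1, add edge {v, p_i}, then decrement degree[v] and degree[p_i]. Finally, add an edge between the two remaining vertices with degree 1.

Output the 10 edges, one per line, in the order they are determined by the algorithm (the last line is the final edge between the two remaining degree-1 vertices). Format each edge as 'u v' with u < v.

Initial degrees: {1:4, 2:2, 3:3, 4:2, 5:1, 6:1, 7:2, 8:1, 9:1, 10:1, 11:2}
Step 1: smallest deg-1 vertex = 5, p_1 = 3. Add edge {3,5}. Now deg[5]=0, deg[3]=2.
Step 2: smallest deg-1 vertex = 6, p_2 = 4. Add edge {4,6}. Now deg[6]=0, deg[4]=1.
Step 3: smallest deg-1 vertex = 4, p_3 = 1. Add edge {1,4}. Now deg[4]=0, deg[1]=3.
Step 4: smallest deg-1 vertex = 8, p_4 = 11. Add edge {8,11}. Now deg[8]=0, deg[11]=1.
Step 5: smallest deg-1 vertex = 9, p_5 = 1. Add edge {1,9}. Now deg[9]=0, deg[1]=2.
Step 6: smallest deg-1 vertex = 10, p_6 = 7. Add edge {7,10}. Now deg[10]=0, deg[7]=1.
Step 7: smallest deg-1 vertex = 7, p_7 = 2. Add edge {2,7}. Now deg[7]=0, deg[2]=1.
Step 8: smallest deg-1 vertex = 2, p_8 = 3. Add edge {2,3}. Now deg[2]=0, deg[3]=1.
Step 9: smallest deg-1 vertex = 3, p_9 = 1. Add edge {1,3}. Now deg[3]=0, deg[1]=1.
Final: two remaining deg-1 vertices are 1, 11. Add edge {1,11}.

Answer: 3 5
4 6
1 4
8 11
1 9
7 10
2 7
2 3
1 3
1 11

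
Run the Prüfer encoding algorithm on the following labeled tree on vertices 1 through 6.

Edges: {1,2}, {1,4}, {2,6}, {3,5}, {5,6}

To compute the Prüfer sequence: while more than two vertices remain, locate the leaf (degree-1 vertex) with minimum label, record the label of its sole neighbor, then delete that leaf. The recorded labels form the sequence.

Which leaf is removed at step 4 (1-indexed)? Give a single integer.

Answer: 2

Derivation:
Step 1: current leaves = {3,4}. Remove leaf 3 (neighbor: 5).
Step 2: current leaves = {4,5}. Remove leaf 4 (neighbor: 1).
Step 3: current leaves = {1,5}. Remove leaf 1 (neighbor: 2).
Step 4: current leaves = {2,5}. Remove leaf 2 (neighbor: 6).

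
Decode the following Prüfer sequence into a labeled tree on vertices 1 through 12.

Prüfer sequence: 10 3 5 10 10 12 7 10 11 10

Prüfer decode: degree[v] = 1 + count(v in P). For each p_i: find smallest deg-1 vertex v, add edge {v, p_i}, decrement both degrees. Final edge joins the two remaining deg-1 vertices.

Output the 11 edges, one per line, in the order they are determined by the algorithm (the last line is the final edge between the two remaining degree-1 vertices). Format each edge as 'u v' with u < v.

Answer: 1 10
2 3
3 5
4 10
5 10
6 12
7 8
7 10
9 11
10 11
10 12

Derivation:
Initial degrees: {1:1, 2:1, 3:2, 4:1, 5:2, 6:1, 7:2, 8:1, 9:1, 10:6, 11:2, 12:2}
Step 1: smallest deg-1 vertex = 1, p_1 = 10. Add edge {1,10}. Now deg[1]=0, deg[10]=5.
Step 2: smallest deg-1 vertex = 2, p_2 = 3. Add edge {2,3}. Now deg[2]=0, deg[3]=1.
Step 3: smallest deg-1 vertex = 3, p_3 = 5. Add edge {3,5}. Now deg[3]=0, deg[5]=1.
Step 4: smallest deg-1 vertex = 4, p_4 = 10. Add edge {4,10}. Now deg[4]=0, deg[10]=4.
Step 5: smallest deg-1 vertex = 5, p_5 = 10. Add edge {5,10}. Now deg[5]=0, deg[10]=3.
Step 6: smallest deg-1 vertex = 6, p_6 = 12. Add edge {6,12}. Now deg[6]=0, deg[12]=1.
Step 7: smallest deg-1 vertex = 8, p_7 = 7. Add edge {7,8}. Now deg[8]=0, deg[7]=1.
Step 8: smallest deg-1 vertex = 7, p_8 = 10. Add edge {7,10}. Now deg[7]=0, deg[10]=2.
Step 9: smallest deg-1 vertex = 9, p_9 = 11. Add edge {9,11}. Now deg[9]=0, deg[11]=1.
Step 10: smallest deg-1 vertex = 11, p_10 = 10. Add edge {10,11}. Now deg[11]=0, deg[10]=1.
Final: two remaining deg-1 vertices are 10, 12. Add edge {10,12}.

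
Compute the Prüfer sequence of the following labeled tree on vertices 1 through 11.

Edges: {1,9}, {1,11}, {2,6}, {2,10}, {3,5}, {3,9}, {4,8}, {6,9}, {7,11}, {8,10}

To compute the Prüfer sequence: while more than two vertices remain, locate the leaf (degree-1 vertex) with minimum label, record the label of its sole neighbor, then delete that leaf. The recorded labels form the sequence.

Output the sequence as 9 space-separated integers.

Step 1: leaves = {4,5,7}. Remove smallest leaf 4, emit neighbor 8.
Step 2: leaves = {5,7,8}. Remove smallest leaf 5, emit neighbor 3.
Step 3: leaves = {3,7,8}. Remove smallest leaf 3, emit neighbor 9.
Step 4: leaves = {7,8}. Remove smallest leaf 7, emit neighbor 11.
Step 5: leaves = {8,11}. Remove smallest leaf 8, emit neighbor 10.
Step 6: leaves = {10,11}. Remove smallest leaf 10, emit neighbor 2.
Step 7: leaves = {2,11}. Remove smallest leaf 2, emit neighbor 6.
Step 8: leaves = {6,11}. Remove smallest leaf 6, emit neighbor 9.
Step 9: leaves = {9,11}. Remove smallest leaf 9, emit neighbor 1.
Done: 2 vertices remain (1, 11). Sequence = [8 3 9 11 10 2 6 9 1]

Answer: 8 3 9 11 10 2 6 9 1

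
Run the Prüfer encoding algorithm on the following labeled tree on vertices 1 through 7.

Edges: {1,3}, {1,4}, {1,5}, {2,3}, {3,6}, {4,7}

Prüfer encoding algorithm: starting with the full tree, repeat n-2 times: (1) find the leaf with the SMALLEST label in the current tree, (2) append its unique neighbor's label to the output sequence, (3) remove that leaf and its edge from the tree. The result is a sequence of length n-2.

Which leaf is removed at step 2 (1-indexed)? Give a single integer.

Step 1: current leaves = {2,5,6,7}. Remove leaf 2 (neighbor: 3).
Step 2: current leaves = {5,6,7}. Remove leaf 5 (neighbor: 1).

Answer: 5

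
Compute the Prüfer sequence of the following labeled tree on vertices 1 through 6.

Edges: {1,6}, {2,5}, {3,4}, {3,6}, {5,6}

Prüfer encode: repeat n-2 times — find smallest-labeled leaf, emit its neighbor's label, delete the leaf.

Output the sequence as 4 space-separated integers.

Answer: 6 5 3 6

Derivation:
Step 1: leaves = {1,2,4}. Remove smallest leaf 1, emit neighbor 6.
Step 2: leaves = {2,4}. Remove smallest leaf 2, emit neighbor 5.
Step 3: leaves = {4,5}. Remove smallest leaf 4, emit neighbor 3.
Step 4: leaves = {3,5}. Remove smallest leaf 3, emit neighbor 6.
Done: 2 vertices remain (5, 6). Sequence = [6 5 3 6]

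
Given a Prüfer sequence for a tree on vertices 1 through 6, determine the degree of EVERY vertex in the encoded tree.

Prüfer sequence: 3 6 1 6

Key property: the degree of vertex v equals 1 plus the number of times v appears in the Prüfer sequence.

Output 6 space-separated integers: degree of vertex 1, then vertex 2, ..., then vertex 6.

Answer: 2 1 2 1 1 3

Derivation:
p_1 = 3: count[3] becomes 1
p_2 = 6: count[6] becomes 1
p_3 = 1: count[1] becomes 1
p_4 = 6: count[6] becomes 2
Degrees (1 + count): deg[1]=1+1=2, deg[2]=1+0=1, deg[3]=1+1=2, deg[4]=1+0=1, deg[5]=1+0=1, deg[6]=1+2=3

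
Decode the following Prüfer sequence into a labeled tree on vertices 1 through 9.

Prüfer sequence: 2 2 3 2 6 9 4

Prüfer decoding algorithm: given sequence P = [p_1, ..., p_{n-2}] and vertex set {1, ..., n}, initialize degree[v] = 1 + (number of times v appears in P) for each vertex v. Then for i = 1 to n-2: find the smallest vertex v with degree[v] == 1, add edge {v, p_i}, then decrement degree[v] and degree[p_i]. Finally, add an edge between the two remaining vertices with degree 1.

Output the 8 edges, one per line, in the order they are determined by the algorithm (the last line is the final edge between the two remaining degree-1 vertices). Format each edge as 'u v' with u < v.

Initial degrees: {1:1, 2:4, 3:2, 4:2, 5:1, 6:2, 7:1, 8:1, 9:2}
Step 1: smallest deg-1 vertex = 1, p_1 = 2. Add edge {1,2}. Now deg[1]=0, deg[2]=3.
Step 2: smallest deg-1 vertex = 5, p_2 = 2. Add edge {2,5}. Now deg[5]=0, deg[2]=2.
Step 3: smallest deg-1 vertex = 7, p_3 = 3. Add edge {3,7}. Now deg[7]=0, deg[3]=1.
Step 4: smallest deg-1 vertex = 3, p_4 = 2. Add edge {2,3}. Now deg[3]=0, deg[2]=1.
Step 5: smallest deg-1 vertex = 2, p_5 = 6. Add edge {2,6}. Now deg[2]=0, deg[6]=1.
Step 6: smallest deg-1 vertex = 6, p_6 = 9. Add edge {6,9}. Now deg[6]=0, deg[9]=1.
Step 7: smallest deg-1 vertex = 8, p_7 = 4. Add edge {4,8}. Now deg[8]=0, deg[4]=1.
Final: two remaining deg-1 vertices are 4, 9. Add edge {4,9}.

Answer: 1 2
2 5
3 7
2 3
2 6
6 9
4 8
4 9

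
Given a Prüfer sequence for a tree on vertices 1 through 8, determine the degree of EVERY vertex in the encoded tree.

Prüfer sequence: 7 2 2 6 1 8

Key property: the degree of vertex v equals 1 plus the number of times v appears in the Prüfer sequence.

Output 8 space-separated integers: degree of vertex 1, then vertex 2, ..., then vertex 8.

p_1 = 7: count[7] becomes 1
p_2 = 2: count[2] becomes 1
p_3 = 2: count[2] becomes 2
p_4 = 6: count[6] becomes 1
p_5 = 1: count[1] becomes 1
p_6 = 8: count[8] becomes 1
Degrees (1 + count): deg[1]=1+1=2, deg[2]=1+2=3, deg[3]=1+0=1, deg[4]=1+0=1, deg[5]=1+0=1, deg[6]=1+1=2, deg[7]=1+1=2, deg[8]=1+1=2

Answer: 2 3 1 1 1 2 2 2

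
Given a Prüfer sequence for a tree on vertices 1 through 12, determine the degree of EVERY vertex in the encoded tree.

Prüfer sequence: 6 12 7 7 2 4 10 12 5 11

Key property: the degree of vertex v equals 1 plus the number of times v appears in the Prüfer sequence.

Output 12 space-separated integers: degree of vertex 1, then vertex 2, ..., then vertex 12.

Answer: 1 2 1 2 2 2 3 1 1 2 2 3

Derivation:
p_1 = 6: count[6] becomes 1
p_2 = 12: count[12] becomes 1
p_3 = 7: count[7] becomes 1
p_4 = 7: count[7] becomes 2
p_5 = 2: count[2] becomes 1
p_6 = 4: count[4] becomes 1
p_7 = 10: count[10] becomes 1
p_8 = 12: count[12] becomes 2
p_9 = 5: count[5] becomes 1
p_10 = 11: count[11] becomes 1
Degrees (1 + count): deg[1]=1+0=1, deg[2]=1+1=2, deg[3]=1+0=1, deg[4]=1+1=2, deg[5]=1+1=2, deg[6]=1+1=2, deg[7]=1+2=3, deg[8]=1+0=1, deg[9]=1+0=1, deg[10]=1+1=2, deg[11]=1+1=2, deg[12]=1+2=3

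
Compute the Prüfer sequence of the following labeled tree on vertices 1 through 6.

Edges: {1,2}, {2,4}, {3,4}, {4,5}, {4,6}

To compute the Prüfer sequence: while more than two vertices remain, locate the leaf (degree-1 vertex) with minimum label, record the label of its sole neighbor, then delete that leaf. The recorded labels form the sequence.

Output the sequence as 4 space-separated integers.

Answer: 2 4 4 4

Derivation:
Step 1: leaves = {1,3,5,6}. Remove smallest leaf 1, emit neighbor 2.
Step 2: leaves = {2,3,5,6}. Remove smallest leaf 2, emit neighbor 4.
Step 3: leaves = {3,5,6}. Remove smallest leaf 3, emit neighbor 4.
Step 4: leaves = {5,6}. Remove smallest leaf 5, emit neighbor 4.
Done: 2 vertices remain (4, 6). Sequence = [2 4 4 4]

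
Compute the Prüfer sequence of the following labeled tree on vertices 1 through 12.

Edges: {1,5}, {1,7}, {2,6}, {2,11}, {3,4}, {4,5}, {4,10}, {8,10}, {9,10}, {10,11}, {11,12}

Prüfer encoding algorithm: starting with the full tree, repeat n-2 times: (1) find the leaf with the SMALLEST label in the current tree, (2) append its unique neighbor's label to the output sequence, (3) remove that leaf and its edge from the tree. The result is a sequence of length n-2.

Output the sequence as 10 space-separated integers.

Answer: 4 2 11 1 5 4 10 10 10 11

Derivation:
Step 1: leaves = {3,6,7,8,9,12}. Remove smallest leaf 3, emit neighbor 4.
Step 2: leaves = {6,7,8,9,12}. Remove smallest leaf 6, emit neighbor 2.
Step 3: leaves = {2,7,8,9,12}. Remove smallest leaf 2, emit neighbor 11.
Step 4: leaves = {7,8,9,12}. Remove smallest leaf 7, emit neighbor 1.
Step 5: leaves = {1,8,9,12}. Remove smallest leaf 1, emit neighbor 5.
Step 6: leaves = {5,8,9,12}. Remove smallest leaf 5, emit neighbor 4.
Step 7: leaves = {4,8,9,12}. Remove smallest leaf 4, emit neighbor 10.
Step 8: leaves = {8,9,12}. Remove smallest leaf 8, emit neighbor 10.
Step 9: leaves = {9,12}. Remove smallest leaf 9, emit neighbor 10.
Step 10: leaves = {10,12}. Remove smallest leaf 10, emit neighbor 11.
Done: 2 vertices remain (11, 12). Sequence = [4 2 11 1 5 4 10 10 10 11]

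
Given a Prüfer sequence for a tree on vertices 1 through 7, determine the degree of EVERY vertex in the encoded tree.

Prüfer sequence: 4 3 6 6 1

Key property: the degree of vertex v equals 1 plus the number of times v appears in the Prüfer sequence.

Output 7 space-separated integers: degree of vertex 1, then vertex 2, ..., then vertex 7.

p_1 = 4: count[4] becomes 1
p_2 = 3: count[3] becomes 1
p_3 = 6: count[6] becomes 1
p_4 = 6: count[6] becomes 2
p_5 = 1: count[1] becomes 1
Degrees (1 + count): deg[1]=1+1=2, deg[2]=1+0=1, deg[3]=1+1=2, deg[4]=1+1=2, deg[5]=1+0=1, deg[6]=1+2=3, deg[7]=1+0=1

Answer: 2 1 2 2 1 3 1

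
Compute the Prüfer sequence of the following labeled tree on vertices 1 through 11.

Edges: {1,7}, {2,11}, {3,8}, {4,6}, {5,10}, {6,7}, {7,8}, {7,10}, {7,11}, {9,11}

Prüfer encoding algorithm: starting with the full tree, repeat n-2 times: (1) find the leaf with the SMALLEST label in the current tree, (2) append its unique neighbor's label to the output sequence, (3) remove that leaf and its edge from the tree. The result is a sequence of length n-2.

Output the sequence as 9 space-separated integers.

Step 1: leaves = {1,2,3,4,5,9}. Remove smallest leaf 1, emit neighbor 7.
Step 2: leaves = {2,3,4,5,9}. Remove smallest leaf 2, emit neighbor 11.
Step 3: leaves = {3,4,5,9}. Remove smallest leaf 3, emit neighbor 8.
Step 4: leaves = {4,5,8,9}. Remove smallest leaf 4, emit neighbor 6.
Step 5: leaves = {5,6,8,9}. Remove smallest leaf 5, emit neighbor 10.
Step 6: leaves = {6,8,9,10}. Remove smallest leaf 6, emit neighbor 7.
Step 7: leaves = {8,9,10}. Remove smallest leaf 8, emit neighbor 7.
Step 8: leaves = {9,10}. Remove smallest leaf 9, emit neighbor 11.
Step 9: leaves = {10,11}. Remove smallest leaf 10, emit neighbor 7.
Done: 2 vertices remain (7, 11). Sequence = [7 11 8 6 10 7 7 11 7]

Answer: 7 11 8 6 10 7 7 11 7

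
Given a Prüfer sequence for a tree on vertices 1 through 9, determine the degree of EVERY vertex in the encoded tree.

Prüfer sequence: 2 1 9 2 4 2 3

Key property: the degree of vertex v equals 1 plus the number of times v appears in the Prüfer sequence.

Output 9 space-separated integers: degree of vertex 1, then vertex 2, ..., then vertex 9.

Answer: 2 4 2 2 1 1 1 1 2

Derivation:
p_1 = 2: count[2] becomes 1
p_2 = 1: count[1] becomes 1
p_3 = 9: count[9] becomes 1
p_4 = 2: count[2] becomes 2
p_5 = 4: count[4] becomes 1
p_6 = 2: count[2] becomes 3
p_7 = 3: count[3] becomes 1
Degrees (1 + count): deg[1]=1+1=2, deg[2]=1+3=4, deg[3]=1+1=2, deg[4]=1+1=2, deg[5]=1+0=1, deg[6]=1+0=1, deg[7]=1+0=1, deg[8]=1+0=1, deg[9]=1+1=2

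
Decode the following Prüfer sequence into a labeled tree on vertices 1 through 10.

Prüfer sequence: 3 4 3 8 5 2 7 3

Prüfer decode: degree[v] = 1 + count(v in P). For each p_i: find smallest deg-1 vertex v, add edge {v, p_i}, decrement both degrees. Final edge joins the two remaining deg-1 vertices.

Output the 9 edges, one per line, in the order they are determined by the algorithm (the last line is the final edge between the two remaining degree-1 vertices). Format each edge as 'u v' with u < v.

Initial degrees: {1:1, 2:2, 3:4, 4:2, 5:2, 6:1, 7:2, 8:2, 9:1, 10:1}
Step 1: smallest deg-1 vertex = 1, p_1 = 3. Add edge {1,3}. Now deg[1]=0, deg[3]=3.
Step 2: smallest deg-1 vertex = 6, p_2 = 4. Add edge {4,6}. Now deg[6]=0, deg[4]=1.
Step 3: smallest deg-1 vertex = 4, p_3 = 3. Add edge {3,4}. Now deg[4]=0, deg[3]=2.
Step 4: smallest deg-1 vertex = 9, p_4 = 8. Add edge {8,9}. Now deg[9]=0, deg[8]=1.
Step 5: smallest deg-1 vertex = 8, p_5 = 5. Add edge {5,8}. Now deg[8]=0, deg[5]=1.
Step 6: smallest deg-1 vertex = 5, p_6 = 2. Add edge {2,5}. Now deg[5]=0, deg[2]=1.
Step 7: smallest deg-1 vertex = 2, p_7 = 7. Add edge {2,7}. Now deg[2]=0, deg[7]=1.
Step 8: smallest deg-1 vertex = 7, p_8 = 3. Add edge {3,7}. Now deg[7]=0, deg[3]=1.
Final: two remaining deg-1 vertices are 3, 10. Add edge {3,10}.

Answer: 1 3
4 6
3 4
8 9
5 8
2 5
2 7
3 7
3 10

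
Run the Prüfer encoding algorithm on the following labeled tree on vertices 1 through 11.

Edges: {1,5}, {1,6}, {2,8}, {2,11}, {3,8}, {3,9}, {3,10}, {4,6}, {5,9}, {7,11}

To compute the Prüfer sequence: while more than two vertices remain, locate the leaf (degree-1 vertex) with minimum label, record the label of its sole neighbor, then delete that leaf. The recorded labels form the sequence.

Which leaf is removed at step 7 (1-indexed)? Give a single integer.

Answer: 10

Derivation:
Step 1: current leaves = {4,7,10}. Remove leaf 4 (neighbor: 6).
Step 2: current leaves = {6,7,10}. Remove leaf 6 (neighbor: 1).
Step 3: current leaves = {1,7,10}. Remove leaf 1 (neighbor: 5).
Step 4: current leaves = {5,7,10}. Remove leaf 5 (neighbor: 9).
Step 5: current leaves = {7,9,10}. Remove leaf 7 (neighbor: 11).
Step 6: current leaves = {9,10,11}. Remove leaf 9 (neighbor: 3).
Step 7: current leaves = {10,11}. Remove leaf 10 (neighbor: 3).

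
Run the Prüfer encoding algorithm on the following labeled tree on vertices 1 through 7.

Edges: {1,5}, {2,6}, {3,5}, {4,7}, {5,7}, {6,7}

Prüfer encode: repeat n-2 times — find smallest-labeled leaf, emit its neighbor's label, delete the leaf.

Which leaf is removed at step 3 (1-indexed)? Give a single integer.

Step 1: current leaves = {1,2,3,4}. Remove leaf 1 (neighbor: 5).
Step 2: current leaves = {2,3,4}. Remove leaf 2 (neighbor: 6).
Step 3: current leaves = {3,4,6}. Remove leaf 3 (neighbor: 5).

Answer: 3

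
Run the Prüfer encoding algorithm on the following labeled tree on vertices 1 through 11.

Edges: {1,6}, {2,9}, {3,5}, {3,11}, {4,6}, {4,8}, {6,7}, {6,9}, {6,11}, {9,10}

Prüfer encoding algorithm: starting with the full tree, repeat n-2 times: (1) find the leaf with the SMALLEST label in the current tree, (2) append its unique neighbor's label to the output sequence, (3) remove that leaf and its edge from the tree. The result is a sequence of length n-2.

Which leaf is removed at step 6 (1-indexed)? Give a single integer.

Step 1: current leaves = {1,2,5,7,8,10}. Remove leaf 1 (neighbor: 6).
Step 2: current leaves = {2,5,7,8,10}. Remove leaf 2 (neighbor: 9).
Step 3: current leaves = {5,7,8,10}. Remove leaf 5 (neighbor: 3).
Step 4: current leaves = {3,7,8,10}. Remove leaf 3 (neighbor: 11).
Step 5: current leaves = {7,8,10,11}. Remove leaf 7 (neighbor: 6).
Step 6: current leaves = {8,10,11}. Remove leaf 8 (neighbor: 4).

Answer: 8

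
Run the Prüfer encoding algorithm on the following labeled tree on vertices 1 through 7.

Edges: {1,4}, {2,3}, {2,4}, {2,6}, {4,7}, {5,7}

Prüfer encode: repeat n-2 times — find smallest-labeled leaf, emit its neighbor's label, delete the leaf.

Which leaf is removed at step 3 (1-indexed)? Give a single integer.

Step 1: current leaves = {1,3,5,6}. Remove leaf 1 (neighbor: 4).
Step 2: current leaves = {3,5,6}. Remove leaf 3 (neighbor: 2).
Step 3: current leaves = {5,6}. Remove leaf 5 (neighbor: 7).

Answer: 5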